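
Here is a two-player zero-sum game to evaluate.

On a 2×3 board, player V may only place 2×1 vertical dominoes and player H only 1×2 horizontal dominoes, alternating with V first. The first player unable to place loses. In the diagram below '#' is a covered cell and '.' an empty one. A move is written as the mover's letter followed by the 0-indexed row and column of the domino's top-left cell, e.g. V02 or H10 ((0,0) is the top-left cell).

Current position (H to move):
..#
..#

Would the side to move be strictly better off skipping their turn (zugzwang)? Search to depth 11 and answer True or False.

ply 1, H at ..#/..# | H00=+1→###/..#*; H10=+1→..#/###
ply 2: ###/..# is terminal -1 (V); from ..#/..# depth 11
if H skipped the turn, V would face:
~ ply 1, V at ..#/..# | V00=+1→#.#/#.#*; V01=+1→.##/.##
~ ply 2: #.#/#.# is terminal -1 (H); from ..#/..# depth 11
compare (H): move=+1 vs pass=-1

zugzwang(..#/..#, H) = False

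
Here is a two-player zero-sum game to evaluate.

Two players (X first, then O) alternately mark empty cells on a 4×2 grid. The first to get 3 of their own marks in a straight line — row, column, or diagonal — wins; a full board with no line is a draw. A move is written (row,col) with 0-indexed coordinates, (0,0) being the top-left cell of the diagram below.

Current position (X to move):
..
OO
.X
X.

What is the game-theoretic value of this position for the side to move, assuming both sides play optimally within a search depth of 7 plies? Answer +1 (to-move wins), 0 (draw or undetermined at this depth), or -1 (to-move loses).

value(../OO/.X/X., X) = 0

[../OO/.X/X.] X move#1: (0,0):+0/X./OO/.X/X.*, (0,1):+0/.X/OO/.X/X., (2,0):+0/../OO/XX/X., (3,1):+0/../OO/.X/XX
[X./OO/.X/X.] O move#2: (0,1):+0/XO/OO/.X/X.*, (2,0):+0/X./OO/OX/X., (3,1):+0/X./OO/.X/XO
[XO/OO/.X/X.] X move#3: (2,0):+0/XO/OO/XX/X.*, (3,1):+0/XO/OO/.X/XX
[XO/OO/XX/X.] O move#4: (3,1):+0/XO/OO/XX/XO*
[XO/OO/XX/XO] end (terminal +0, X#5); searched ../OO/.X/X. to 7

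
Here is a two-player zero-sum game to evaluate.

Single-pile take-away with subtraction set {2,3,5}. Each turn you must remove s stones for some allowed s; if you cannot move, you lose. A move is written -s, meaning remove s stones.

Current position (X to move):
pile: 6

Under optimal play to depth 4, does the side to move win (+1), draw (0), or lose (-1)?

value(6, X) = +1

ply 1, X at 6 | -2=-1→4; -3=-1→3; -5=+1→1*
ply 2: 1 is terminal -1 (O); from 6 depth 4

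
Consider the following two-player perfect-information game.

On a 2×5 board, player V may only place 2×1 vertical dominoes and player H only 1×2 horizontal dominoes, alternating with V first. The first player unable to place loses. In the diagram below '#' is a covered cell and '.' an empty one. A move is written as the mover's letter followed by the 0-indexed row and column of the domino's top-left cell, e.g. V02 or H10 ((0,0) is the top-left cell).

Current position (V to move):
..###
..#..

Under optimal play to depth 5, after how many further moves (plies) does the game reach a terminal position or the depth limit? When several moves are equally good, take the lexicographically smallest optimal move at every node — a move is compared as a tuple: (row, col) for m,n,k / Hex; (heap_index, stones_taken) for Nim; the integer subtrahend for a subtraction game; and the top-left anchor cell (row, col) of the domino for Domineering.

ply 1, V at ..###/..#.. | V00=+1→#.###/#.#..*; V01=+1→.####/.##..
ply 2, H at #.###/#.#.. | H13=-1→#.###/#.###*
ply 3, V at #.###/#.### | V01=+1→#####/#####*
ply 4: #####/##### is terminal -1 (H); from ..###/..#.. depth 5

PV length from [..###/..#..]: 3 plies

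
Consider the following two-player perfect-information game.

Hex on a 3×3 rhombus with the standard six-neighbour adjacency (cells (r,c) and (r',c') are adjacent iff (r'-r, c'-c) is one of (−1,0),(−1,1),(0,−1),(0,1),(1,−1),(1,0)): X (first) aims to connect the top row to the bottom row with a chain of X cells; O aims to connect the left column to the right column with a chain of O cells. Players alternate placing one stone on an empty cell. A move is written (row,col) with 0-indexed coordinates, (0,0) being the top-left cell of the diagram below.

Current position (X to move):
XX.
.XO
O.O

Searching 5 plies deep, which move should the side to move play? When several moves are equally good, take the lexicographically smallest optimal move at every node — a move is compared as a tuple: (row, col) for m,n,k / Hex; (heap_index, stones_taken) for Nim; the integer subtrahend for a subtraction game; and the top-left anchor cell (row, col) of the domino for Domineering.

[XX./.XO/O.O] X move#1: (0,2):-1/XXX/.XO/O.O, (1,0):-1/XX./XXO/O.O, (2,1):+1/XX./.XO/OXO*
[XX./.XO/OXO] end (terminal -1, O#2); searched XX./.XO/O.O to 5

X's best at [XX./.XO/O.O]: (2,1)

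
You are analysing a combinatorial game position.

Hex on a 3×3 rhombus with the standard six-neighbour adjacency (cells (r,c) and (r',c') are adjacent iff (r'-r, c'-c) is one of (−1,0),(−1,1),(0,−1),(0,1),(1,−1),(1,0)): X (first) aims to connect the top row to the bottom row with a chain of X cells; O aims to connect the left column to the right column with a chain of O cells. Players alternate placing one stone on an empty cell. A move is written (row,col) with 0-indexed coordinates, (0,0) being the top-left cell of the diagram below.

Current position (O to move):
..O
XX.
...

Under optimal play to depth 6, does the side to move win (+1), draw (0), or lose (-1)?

value(..O/XX./..., O) = -1

ply 1, O at ..O/XX./... | (0,0)=-1→O.O/XX./...*; (0,1)=-1→.OO/XX./...; (1,2)=-1→..O/XXO/...; (2,0)=-1→..O/XX./O..; (2,1)=-1→..O/XX./.O.; (2,2)=-1→..O/XX./..O
ply 2, X at O.O/XX./... | (0,1)=+1→OXO/XX./...*; (1,2)=-1→O.O/XXX/...; (2,0)=-1→O.O/XX./X..; (2,1)=-1→O.O/XX./.X.; (2,2)=-1→O.O/XX./..X
ply 3, O at OXO/XX./... | (1,2)=-1→OXO/XXO/...*; (2,0)=-1→OXO/XX./O..; (2,1)=-1→OXO/XX./.O.; (2,2)=-1→OXO/XX./..O
ply 4, X at OXO/XXO/... | (2,0)=+1→OXO/XXO/X..*; (2,1)=+1→OXO/XXO/.X.; (2,2)=+1→OXO/XXO/..X
ply 5: OXO/XXO/X.. is terminal -1 (O); from ..O/XX./... depth 6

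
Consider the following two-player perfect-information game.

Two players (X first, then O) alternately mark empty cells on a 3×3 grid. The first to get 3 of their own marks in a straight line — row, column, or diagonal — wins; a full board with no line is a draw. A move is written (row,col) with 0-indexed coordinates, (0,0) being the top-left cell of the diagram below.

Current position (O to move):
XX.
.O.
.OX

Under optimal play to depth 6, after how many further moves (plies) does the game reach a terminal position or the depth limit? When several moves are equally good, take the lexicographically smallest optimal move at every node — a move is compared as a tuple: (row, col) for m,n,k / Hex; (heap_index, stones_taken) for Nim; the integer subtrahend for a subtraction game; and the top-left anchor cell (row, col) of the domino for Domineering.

PV length from [XX./.O./.OX]: 4 plies

p1 O@[XX./.O./.OX]: (0,2)[XXO/.O./.OX]+0* (1,0)[XX./OO./.OX]-1 (1,2)[XX./.OO/.OX]-1 (2,0)[XX./.O./OOX]-1
p2 X@[XXO/.O./.OX]: (1,0)[XXO/XO./.OX]-1 (1,2)[XXO/.OX/.OX]-1 (2,0)[XXO/.O./XOX]+0*
p3 O@[XXO/.O./XOX]: (1,0)[XXO/OO./XOX]+0* (1,2)[XXO/.OO/XOX]-1
p4 X@[XXO/OO./XOX]: (1,2)[XXO/OOX/XOX]+0*
p5 O@[XXO/OOX/XOX] terminal +0; root [XX./.O./.OX] d6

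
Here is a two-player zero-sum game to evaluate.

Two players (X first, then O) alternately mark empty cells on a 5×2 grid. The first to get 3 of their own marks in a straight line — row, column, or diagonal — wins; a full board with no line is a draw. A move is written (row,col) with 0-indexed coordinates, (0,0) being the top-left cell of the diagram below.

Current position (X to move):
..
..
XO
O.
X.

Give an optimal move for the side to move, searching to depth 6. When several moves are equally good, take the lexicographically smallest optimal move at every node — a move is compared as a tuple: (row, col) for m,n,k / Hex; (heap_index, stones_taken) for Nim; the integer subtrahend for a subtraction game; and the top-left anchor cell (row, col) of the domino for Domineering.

X's best at [../../XO/O./X.]: (0,0)

[../../XO/O./X.] X move#1: (0,0):+0/X./../XO/O./X.*, (0,1):-1/.X/../XO/O./X., (1,0):+0/../X./XO/O./X., (1,1):+0/../.X/XO/O./X., (3,1):+0/../../XO/OX/X., (4,1):-1/../../XO/O./XX
[X./../XO/O./X.] O move#2: (0,1):-1/XO/../XO/O./X., (1,0):+0/X./O./XO/O./X.*, (1,1):-1/X./.O/XO/O./X., (3,1):-1/X./../XO/OO/X., (4,1):-1/X./../XO/O./XO
[X./O./XO/O./X.] X move#3: (0,1):-1/XX/O./XO/O./X., (1,1):+0/X./OX/XO/O./X.*, (3,1):+0/X./O./XO/OX/X., (4,1):-1/X./O./XO/O./XX
[X./OX/XO/O./X.] O move#4: (0,1):+0/XO/OX/XO/O./X.*, (3,1):+0/X./OX/XO/OO/X., (4,1):+0/X./OX/XO/O./XO
[XO/OX/XO/O./X.] X move#5: (3,1):+0/XO/OX/XO/OX/X.*, (4,1):+0/XO/OX/XO/O./XX
[XO/OX/XO/OX/X.] O move#6: (4,1):+0/XO/OX/XO/OX/XO*
[XO/OX/XO/OX/XO] end (terminal +0, X#7); searched ../../XO/O./X. to 6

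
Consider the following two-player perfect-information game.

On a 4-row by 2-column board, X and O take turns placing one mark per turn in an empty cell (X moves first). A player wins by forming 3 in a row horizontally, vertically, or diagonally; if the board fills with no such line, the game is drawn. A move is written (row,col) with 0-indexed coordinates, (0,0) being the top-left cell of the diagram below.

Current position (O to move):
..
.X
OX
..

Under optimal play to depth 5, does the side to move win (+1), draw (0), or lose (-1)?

ply 1, O at ../.X/OX/.. | (0,0)=-1→O./.X/OX/..*; (0,1)=-1→.O/.X/OX/..; (1,0)=-1→../OX/OX/..; (3,0)=-1→../.X/OX/O.; (3,1)=-1→../.X/OX/.O
ply 2, X at O./.X/OX/.. | (0,1)=+1→OX/.X/OX/..*; (1,0)=+1→O./XX/OX/..; (3,0)=-1→O./.X/OX/X.; (3,1)=+1→O./.X/OX/.X
ply 3: OX/.X/OX/.. is terminal -1 (O); from ../.X/OX/.. depth 5

value(../.X/OX/.., O) = -1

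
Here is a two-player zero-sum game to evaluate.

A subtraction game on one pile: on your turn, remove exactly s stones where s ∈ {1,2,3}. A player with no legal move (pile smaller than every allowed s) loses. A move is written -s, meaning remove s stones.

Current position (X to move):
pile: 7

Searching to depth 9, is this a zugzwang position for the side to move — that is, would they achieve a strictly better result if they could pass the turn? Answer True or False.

p1 X@[7]: -1[6]-1 -2[5]-1 -3[4]+1*
p2 O@[4]: -1[3]-1* -2[2]-1 -3[1]-1
p3 X@[3]: -1[2]-1 -2[1]-1 -3[0]+1*
p4 O@[0] terminal -1; root [7] d9
pass branch (O moves first from the same position):
  | p1 O@[7]: -1[6]-1 -2[5]-1 -3[4]+1*
  | p2 X@[4]: -1[3]-1* -2[2]-1 -3[1]-1
  | p3 O@[3]: -1[2]-1 -2[1]-1 -3[0]+1*
  | p4 X@[0] terminal -1; root [7] d9
X moving scores +1; X passing scores -1

zugzwang(7, X) = False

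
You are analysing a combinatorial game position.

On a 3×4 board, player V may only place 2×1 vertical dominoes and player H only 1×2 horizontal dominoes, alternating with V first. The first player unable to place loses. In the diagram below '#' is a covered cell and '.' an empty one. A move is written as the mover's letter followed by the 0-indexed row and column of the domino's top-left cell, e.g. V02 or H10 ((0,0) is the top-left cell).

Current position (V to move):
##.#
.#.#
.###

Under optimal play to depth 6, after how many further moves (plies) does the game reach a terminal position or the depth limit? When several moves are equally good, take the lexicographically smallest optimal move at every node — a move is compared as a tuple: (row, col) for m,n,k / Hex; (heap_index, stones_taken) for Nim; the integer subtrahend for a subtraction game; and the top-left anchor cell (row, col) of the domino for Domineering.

[##.#/.#.#/.###] V move#1: V02:+1/####/.###/.###*, V10:+1/##.#/##.#/####
[####/.###/.###] end (terminal -1, H#2); searched ##.#/.#.#/.### to 6

PV length from [##.#/.#.#/.###]: 1 ply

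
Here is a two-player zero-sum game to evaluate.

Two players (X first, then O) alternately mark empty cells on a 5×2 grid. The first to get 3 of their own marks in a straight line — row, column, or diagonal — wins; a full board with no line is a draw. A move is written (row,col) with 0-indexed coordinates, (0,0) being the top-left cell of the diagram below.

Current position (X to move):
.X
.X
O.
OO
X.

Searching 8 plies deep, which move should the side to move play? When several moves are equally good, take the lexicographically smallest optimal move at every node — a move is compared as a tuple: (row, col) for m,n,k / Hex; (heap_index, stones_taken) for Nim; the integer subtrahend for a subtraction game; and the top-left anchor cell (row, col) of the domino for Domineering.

[.X/.X/O./OO/X.] X move#1: (0,0):-1/XX/.X/O./OO/X., (1,0):+0/.X/XX/O./OO/X., (2,1):+1/.X/.X/OX/OO/X.*, (4,1):-1/.X/.X/O./OO/XX
[.X/.X/OX/OO/X.] end (terminal -1, O#2); searched .X/.X/O./OO/X. to 8

X's best at [.X/.X/O./OO/X.]: (2,1)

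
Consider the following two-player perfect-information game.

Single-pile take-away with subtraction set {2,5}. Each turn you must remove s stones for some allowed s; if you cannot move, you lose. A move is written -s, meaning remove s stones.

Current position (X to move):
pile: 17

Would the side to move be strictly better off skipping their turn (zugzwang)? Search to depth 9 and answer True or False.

zugzwang(17, X) = False

[17] X move#1: -2:+1/15*, -5:-1/12
[15] O move#2: -2:-1/13*, -5:-1/10
[13] X move#3: -2:+1/11*, -5:+1/8
[11] O move#4: -2:-1/9*, -5:-1/6
[9] X move#5: -2:+1/7*, -5:+1/4
[7] O move#6: -2:-1/5*, -5:-1/2
[5] X move#7: -2:-1/3, -5:+1/0*
[0] end (terminal -1, O#8); searched 17 to 9
pass branch (O moves first from the same position):
  | [17] O move#1: -2:+1/15*, -5:-1/12
  | [15] X move#2: -2:-1/13*, -5:-1/10
  | [13] O move#3: -2:+1/11*, -5:+1/8
  | [11] X move#4: -2:-1/9*, -5:-1/6
  | [9] O move#5: -2:+1/7*, -5:+1/4
  | [7] X move#6: -2:-1/5*, -5:-1/2
  | [5] O move#7: -2:-1/3, -5:+1/0*
  | [0] end (terminal -1, X#8); searched 17 to 9
X moving scores +1; X passing scores -1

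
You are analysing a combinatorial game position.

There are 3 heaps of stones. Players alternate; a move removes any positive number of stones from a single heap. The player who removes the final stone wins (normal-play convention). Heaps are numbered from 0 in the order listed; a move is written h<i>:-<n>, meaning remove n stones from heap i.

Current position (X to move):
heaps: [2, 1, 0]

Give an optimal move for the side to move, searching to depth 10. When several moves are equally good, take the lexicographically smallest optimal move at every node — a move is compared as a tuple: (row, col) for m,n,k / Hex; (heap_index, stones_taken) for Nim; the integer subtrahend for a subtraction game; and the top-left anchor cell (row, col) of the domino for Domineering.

[(2,1,0)] X move#1: h0:-1:+1/(1,1,0)*, h0:-2:-1/(0,1,0), h1:-1:-1/(2,0,0)
[(1,1,0)] O move#2: h0:-1:-1/(0,1,0)*, h1:-1:-1/(1,0,0)
[(0,1,0)] X move#3: h1:-1:+1/(0,0,0)*
[(0,0,0)] end (terminal -1, O#4); searched (2,1,0) to 10

X's best at [(2,1,0)]: h0:-1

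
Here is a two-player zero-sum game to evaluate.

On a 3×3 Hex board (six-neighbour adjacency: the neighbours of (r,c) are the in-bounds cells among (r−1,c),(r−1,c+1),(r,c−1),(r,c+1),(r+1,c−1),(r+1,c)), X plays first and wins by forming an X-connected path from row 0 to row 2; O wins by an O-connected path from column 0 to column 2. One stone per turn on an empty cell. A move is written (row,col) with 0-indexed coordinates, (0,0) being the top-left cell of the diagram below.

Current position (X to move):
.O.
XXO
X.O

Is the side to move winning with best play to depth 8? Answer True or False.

[.O./XXO/X.O] X move#1: (0,0):+1/XO./XXO/X.O*, (0,2):+1/.OX/XXO/X.O, (2,1):+1/.O./XXO/XXO
[XO./XXO/X.O] end (terminal -1, O#2); searched .O./XXO/X.O to 8

X winning at [.O./XXO/X.O]: True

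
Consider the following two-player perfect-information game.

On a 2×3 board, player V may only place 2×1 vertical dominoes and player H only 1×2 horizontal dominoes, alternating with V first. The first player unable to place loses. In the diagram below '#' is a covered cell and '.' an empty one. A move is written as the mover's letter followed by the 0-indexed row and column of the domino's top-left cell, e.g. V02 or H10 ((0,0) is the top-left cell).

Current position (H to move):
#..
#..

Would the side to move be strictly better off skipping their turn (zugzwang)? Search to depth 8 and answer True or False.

p1 H@[#../#..]: H01[###/#..]+1* H11[#../###]+1
p2 V@[###/#..] terminal -1; root [#../#..] d8
suppose H passes — search the same position with V to move:
pass> p1 V@[#../#..]: V01[##./##.]+1* V02[#.#/#.#]+1
pass> p2 H@[##./##.] terminal -1; root [#../#..] d8
for H: play +1, pass -1

zugzwang(#../#.., H) = False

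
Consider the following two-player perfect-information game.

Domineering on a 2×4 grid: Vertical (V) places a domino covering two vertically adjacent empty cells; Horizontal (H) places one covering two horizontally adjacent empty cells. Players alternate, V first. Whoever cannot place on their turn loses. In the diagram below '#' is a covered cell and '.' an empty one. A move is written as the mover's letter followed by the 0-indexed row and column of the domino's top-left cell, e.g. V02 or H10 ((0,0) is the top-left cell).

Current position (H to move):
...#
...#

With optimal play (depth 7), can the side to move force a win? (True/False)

H winning at [...#/...#]: True

[...#/...#] H move#1: H00:+1/##.#/...#*, H01:+1/.###/...#, H10:+1/...#/##.#, H11:+1/...#/.###
[##.#/...#] V move#2: V02:-1/####/..##*
[####/..##] H move#3: H10:+1/####/####*
[####/####] end (terminal -1, V#4); searched ...#/...# to 7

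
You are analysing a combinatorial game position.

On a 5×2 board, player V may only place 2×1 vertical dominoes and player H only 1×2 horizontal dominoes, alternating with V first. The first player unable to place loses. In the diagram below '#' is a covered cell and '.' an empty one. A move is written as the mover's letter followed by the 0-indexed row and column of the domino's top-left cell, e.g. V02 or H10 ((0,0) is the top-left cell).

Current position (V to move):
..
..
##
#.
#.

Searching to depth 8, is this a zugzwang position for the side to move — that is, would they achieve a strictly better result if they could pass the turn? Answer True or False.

p1 V@[../../##/#./#.]: V00[#./#./##/#./#.]+1* V01[.#/.#/##/#./#.]+1 V31[../../##/##/##]-1
p2 H@[#./#./##/#./#.] terminal -1; root [../../##/#./#.] d8
suppose V passes — search the same position with H to move:
pass> p1 H@[../../##/#./#.]: H00[##/../##/#./#.]+1* H10[../##/##/#./#.]+1
pass> p2 V@[##/../##/#./#.]: V31[##/../##/##/##]-1*
pass> p3 H@[##/../##/##/##]: H10[##/##/##/##/##]+1*
pass> p4 V@[##/##/##/##/##] terminal -1; root [../../##/#./#.] d8
for V: play +1, pass -1

zugzwang(../../##/#./#., V) = False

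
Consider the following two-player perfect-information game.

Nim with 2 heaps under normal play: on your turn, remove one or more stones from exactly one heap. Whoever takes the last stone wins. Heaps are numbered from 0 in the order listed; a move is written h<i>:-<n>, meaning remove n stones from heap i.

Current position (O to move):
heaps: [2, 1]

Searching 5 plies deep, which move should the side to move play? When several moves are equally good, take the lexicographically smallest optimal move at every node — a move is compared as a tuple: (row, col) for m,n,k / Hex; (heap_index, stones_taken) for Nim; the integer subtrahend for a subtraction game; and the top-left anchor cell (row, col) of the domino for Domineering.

ply 1, O at (2,1) | h0:-1=+1→(1,1)*; h0:-2=-1→(0,1); h1:-1=-1→(2,0)
ply 2, X at (1,1) | h0:-1=-1→(0,1)*; h1:-1=-1→(1,0)
ply 3, O at (0,1) | h1:-1=+1→(0,0)*
ply 4: (0,0) is terminal -1 (X); from (2,1) depth 5

O's best at [(2,1)]: h0:-1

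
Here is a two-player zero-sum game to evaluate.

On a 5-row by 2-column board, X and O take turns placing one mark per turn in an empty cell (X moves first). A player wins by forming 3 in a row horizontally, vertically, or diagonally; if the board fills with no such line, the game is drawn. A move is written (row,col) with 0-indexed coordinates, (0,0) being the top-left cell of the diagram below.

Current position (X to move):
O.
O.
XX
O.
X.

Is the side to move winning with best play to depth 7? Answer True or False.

X winning at [O./O./XX/O./X.]: True

[O./O./XX/O./X.] X move#1: (0,1):+0/OX/O./XX/O./X., (1,1):+1/O./OX/XX/O./X.*, (3,1):+1/O./O./XX/OX/X., (4,1):+0/O./O./XX/O./XX
[O./OX/XX/O./X.] O move#2: (0,1):-1/OO/OX/XX/O./X.*, (3,1):-1/O./OX/XX/OO/X., (4,1):-1/O./OX/XX/O./XO
[OO/OX/XX/O./X.] X move#3: (3,1):+1/OO/OX/XX/OX/X.*, (4,1):+0/OO/OX/XX/O./XX
[OO/OX/XX/OX/X.] end (terminal -1, O#4); searched O./O./XX/O./X. to 7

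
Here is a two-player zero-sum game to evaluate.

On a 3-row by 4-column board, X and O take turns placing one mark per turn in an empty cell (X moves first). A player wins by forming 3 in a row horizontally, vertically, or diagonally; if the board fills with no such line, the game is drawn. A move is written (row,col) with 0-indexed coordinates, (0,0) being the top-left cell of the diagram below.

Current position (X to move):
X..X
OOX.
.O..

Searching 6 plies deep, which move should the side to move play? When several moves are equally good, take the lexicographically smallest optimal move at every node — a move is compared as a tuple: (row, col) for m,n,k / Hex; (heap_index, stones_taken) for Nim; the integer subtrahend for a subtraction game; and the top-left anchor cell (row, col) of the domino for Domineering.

X's best at [X..X/OOX./.O..]: (0,1)

[X..X/OOX./.O..] X move#1: (0,1):+1/XX.X/OOX./.O..*, (0,2):-1/X.XX/OOX./.O.., (1,3):-1/X..X/OOXX/.O.., (2,0):-1/X..X/OOX./XO.., (2,2):-1/X..X/OOX./.OX., (2,3):-1/X..X/OOX./.O.X
[XX.X/OOX./.O..] O move#2: (0,2):-1/XXOX/OOX./.O..*, (1,3):-1/XX.X/OOXO/.O.., (2,0):-1/XX.X/OOX./OO.., (2,2):-1/XX.X/OOX./.OO., (2,3):-1/XX.X/OOX./.O.O
[XXOX/OOX./.O..] X move#3: (1,3):-1/XXOX/OOXX/.O.., (2,0):+0/XXOX/OOX./XO.., (2,2):-1/XXOX/OOX./.OX., (2,3):+1/XXOX/OOX./.O.X*
[XXOX/OOX./.O.X] end (terminal -1, O#4); searched X..X/OOX./.O.. to 6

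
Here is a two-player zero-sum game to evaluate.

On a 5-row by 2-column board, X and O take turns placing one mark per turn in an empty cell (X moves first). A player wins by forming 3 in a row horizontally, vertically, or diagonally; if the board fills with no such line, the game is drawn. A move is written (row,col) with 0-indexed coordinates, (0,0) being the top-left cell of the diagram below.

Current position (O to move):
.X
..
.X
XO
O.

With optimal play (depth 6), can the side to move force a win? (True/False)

p1 O@[.X/../.X/XO/O.]: (0,0)[OX/../.X/XO/O.]-1 (1,0)[.X/O./.X/XO/O.]-1 (1,1)[.X/.O/.X/XO/O.]+0* (2,0)[.X/../OX/XO/O.]-1 (4,1)[.X/../.X/XO/OO]-1
p2 X@[.X/.O/.X/XO/O.]: (0,0)[XX/.O/.X/XO/O.]+0* (1,0)[.X/XO/.X/XO/O.]+0 (2,0)[.X/.O/XX/XO/O.]+0 (4,1)[.X/.O/.X/XO/OX]+0
p3 O@[XX/.O/.X/XO/O.]: (1,0)[XX/OO/.X/XO/O.]+0* (2,0)[XX/.O/OX/XO/O.]+0 (4,1)[XX/.O/.X/XO/OO]+0
p4 X@[XX/OO/.X/XO/O.]: (2,0)[XX/OO/XX/XO/O.]+0* (4,1)[XX/OO/.X/XO/OX]+0
p5 O@[XX/OO/XX/XO/O.]: (4,1)[XX/OO/XX/XO/OO]+0*
p6 X@[XX/OO/XX/XO/OO] terminal +0; root [.X/../.X/XO/O.] d6

O winning at [.X/../.X/XO/O.]: False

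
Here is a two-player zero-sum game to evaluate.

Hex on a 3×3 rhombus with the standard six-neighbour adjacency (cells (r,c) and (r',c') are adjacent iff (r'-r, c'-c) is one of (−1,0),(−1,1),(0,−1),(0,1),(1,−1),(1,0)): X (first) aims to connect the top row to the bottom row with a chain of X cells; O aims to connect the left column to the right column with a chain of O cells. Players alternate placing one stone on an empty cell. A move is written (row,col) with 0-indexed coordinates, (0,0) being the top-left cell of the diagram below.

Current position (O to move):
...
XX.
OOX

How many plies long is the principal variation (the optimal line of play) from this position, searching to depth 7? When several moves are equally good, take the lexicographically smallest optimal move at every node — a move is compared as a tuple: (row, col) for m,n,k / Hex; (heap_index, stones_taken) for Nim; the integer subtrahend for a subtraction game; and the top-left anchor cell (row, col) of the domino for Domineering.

PV length from [.../XX./OOX]: 1 ply

ply 1, O at .../XX./OOX | (0,0)=-1→O../XX./OOX; (0,1)=-1→.O./XX./OOX; (0,2)=-1→..O/XX./OOX; (1,2)=+1→.../XXO/OOX*
ply 2: .../XXO/OOX is terminal -1 (X); from .../XX./OOX depth 7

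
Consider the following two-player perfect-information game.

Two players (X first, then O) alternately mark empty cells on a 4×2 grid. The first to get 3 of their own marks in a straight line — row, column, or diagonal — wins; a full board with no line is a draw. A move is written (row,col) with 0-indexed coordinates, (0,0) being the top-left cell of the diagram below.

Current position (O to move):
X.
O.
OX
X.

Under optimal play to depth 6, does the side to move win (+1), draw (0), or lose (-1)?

ply 1, O at X./O./OX/X. | (0,1)=+0→XO/O./OX/X.*; (1,1)=+0→X./OO/OX/X.; (3,1)=+0→X./O./OX/XO
ply 2, X at XO/O./OX/X. | (1,1)=+0→XO/OX/OX/X.*; (3,1)=+0→XO/O./OX/XX
ply 3, O at XO/OX/OX/X. | (3,1)=+0→XO/OX/OX/XO*
ply 4: XO/OX/OX/XO is terminal +0 (X); from X./O./OX/X. depth 6

value(X./O./OX/X., O) = 0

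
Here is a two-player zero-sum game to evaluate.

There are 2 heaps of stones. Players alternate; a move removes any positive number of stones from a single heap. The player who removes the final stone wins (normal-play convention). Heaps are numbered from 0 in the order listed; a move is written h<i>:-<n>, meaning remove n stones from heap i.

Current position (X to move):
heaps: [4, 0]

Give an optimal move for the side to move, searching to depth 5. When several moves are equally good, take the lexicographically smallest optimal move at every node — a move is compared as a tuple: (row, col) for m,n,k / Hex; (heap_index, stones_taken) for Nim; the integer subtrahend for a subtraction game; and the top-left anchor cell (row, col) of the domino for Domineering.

[(4,0)] X move#1: h0:-1:-1/(3,0), h0:-2:-1/(2,0), h0:-3:-1/(1,0), h0:-4:+1/(0,0)*
[(0,0)] end (terminal -1, O#2); searched (4,0) to 5

X's best at [(4,0)]: h0:-4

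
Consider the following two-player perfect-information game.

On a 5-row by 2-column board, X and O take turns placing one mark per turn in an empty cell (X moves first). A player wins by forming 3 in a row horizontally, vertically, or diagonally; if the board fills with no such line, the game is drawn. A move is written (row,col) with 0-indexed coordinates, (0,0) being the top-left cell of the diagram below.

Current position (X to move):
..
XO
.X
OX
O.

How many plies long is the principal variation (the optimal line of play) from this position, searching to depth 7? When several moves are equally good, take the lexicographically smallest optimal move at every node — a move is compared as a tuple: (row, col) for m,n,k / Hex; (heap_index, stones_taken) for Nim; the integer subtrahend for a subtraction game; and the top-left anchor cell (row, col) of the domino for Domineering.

ply 1, X at ../XO/.X/OX/O. | (0,0)=-1→X./XO/.X/OX/O.; (0,1)=-1→.X/XO/.X/OX/O.; (2,0)=+1→../XO/XX/OX/O.*; (4,1)=+1→../XO/.X/OX/OX
ply 2, O at ../XO/XX/OX/O. | (0,0)=-1→O./XO/XX/OX/O.*; (0,1)=-1→.O/XO/XX/OX/O.; (4,1)=-1→../XO/XX/OX/OO
ply 3, X at O./XO/XX/OX/O. | (0,1)=+0→OX/XO/XX/OX/O.; (4,1)=+1→O./XO/XX/OX/OX*
ply 4: O./XO/XX/OX/OX is terminal -1 (O); from ../XO/.X/OX/O. depth 7

PV length from [../XO/.X/OX/O.]: 3 plies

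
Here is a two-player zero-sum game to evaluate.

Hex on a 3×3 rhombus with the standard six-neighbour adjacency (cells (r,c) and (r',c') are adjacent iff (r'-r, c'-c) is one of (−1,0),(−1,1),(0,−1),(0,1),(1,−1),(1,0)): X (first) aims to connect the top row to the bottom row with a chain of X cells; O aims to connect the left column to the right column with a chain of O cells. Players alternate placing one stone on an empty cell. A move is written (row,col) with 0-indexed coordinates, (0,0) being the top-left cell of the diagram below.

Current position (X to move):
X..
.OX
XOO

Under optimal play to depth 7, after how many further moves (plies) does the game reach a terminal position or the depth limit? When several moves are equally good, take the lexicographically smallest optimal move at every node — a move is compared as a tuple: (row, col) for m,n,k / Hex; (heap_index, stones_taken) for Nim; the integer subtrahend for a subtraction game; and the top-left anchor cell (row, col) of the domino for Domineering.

[X../.OX/XOO] X move#1: (0,1):-1/XX./.OX/XOO, (0,2):-1/X.X/.OX/XOO, (1,0):+1/X../XOX/XOO*
[X../XOX/XOO] end (terminal -1, O#2); searched X../.OX/XOO to 7

PV length from [X../.OX/XOO]: 1 ply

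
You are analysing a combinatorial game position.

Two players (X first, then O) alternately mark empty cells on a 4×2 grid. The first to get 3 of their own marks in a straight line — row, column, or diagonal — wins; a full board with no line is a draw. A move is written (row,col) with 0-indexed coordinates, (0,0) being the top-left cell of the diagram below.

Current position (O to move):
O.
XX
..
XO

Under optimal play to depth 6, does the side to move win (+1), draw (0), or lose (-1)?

[O./XX/../XO] O move#1: (0,1):-1/OO/XX/../XO, (2,0):+0/O./XX/O./XO*, (2,1):-1/O./XX/.O/XO
[O./XX/O./XO] X move#2: (0,1):+0/OX/XX/O./XO*, (2,1):+0/O./XX/OX/XO
[OX/XX/O./XO] O move#3: (2,1):+0/OX/XX/OO/XO*
[OX/XX/OO/XO] end (terminal +0, X#4); searched O./XX/../XO to 6

value(O./XX/../XO, O) = 0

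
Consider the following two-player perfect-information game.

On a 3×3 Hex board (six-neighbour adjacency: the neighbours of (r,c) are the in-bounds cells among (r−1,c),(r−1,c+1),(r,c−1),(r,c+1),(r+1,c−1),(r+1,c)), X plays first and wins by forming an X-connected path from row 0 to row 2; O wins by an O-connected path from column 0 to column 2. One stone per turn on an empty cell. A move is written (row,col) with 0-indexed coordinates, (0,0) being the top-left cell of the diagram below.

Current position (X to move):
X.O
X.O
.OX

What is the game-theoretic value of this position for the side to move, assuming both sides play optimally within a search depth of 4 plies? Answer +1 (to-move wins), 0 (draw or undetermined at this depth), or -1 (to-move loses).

value(X.O/X.O/.OX, X) = +1

[X.O/X.O/.OX] X move#1: (0,1):-1/XXO/X.O/.OX, (1,1):-1/X.O/XXO/.OX, (2,0):+1/X.O/X.O/XOX*
[X.O/X.O/XOX] end (terminal -1, O#2); searched X.O/X.O/.OX to 4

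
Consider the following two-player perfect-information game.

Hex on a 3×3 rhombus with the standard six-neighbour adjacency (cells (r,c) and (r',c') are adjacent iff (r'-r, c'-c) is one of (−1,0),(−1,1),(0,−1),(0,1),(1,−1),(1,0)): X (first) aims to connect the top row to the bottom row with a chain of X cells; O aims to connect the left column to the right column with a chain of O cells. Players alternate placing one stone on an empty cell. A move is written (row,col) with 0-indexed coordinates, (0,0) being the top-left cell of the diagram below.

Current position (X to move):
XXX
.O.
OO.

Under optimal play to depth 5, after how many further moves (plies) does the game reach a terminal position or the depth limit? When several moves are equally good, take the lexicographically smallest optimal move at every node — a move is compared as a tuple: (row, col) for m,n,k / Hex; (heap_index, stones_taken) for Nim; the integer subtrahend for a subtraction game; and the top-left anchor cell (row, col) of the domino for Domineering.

PV length from [XXX/.O./OO.]: 2 plies

ply 1, X at XXX/.O./OO. | (1,0)=-1→XXX/XO./OO.*; (1,2)=-1→XXX/.OX/OO.; (2,2)=-1→XXX/.O./OOX
ply 2, O at XXX/XO./OO. | (1,2)=+1→XXX/XOO/OO.*; (2,2)=+1→XXX/XO./OOO
ply 3: XXX/XOO/OO. is terminal -1 (X); from XXX/.O./OO. depth 5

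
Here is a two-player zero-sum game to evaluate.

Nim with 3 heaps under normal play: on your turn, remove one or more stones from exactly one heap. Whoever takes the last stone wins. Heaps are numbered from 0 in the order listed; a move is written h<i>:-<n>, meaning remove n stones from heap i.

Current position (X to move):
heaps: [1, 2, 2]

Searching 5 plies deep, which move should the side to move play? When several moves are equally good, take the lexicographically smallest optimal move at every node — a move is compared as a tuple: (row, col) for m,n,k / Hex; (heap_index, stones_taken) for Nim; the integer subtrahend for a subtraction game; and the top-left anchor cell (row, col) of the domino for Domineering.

X's best at [(1,2,2)]: h0:-1

[(1,2,2)] X move#1: h0:-1:+1/(0,2,2)*, h1:-1:-1/(1,1,2), h1:-2:-1/(1,0,2), h2:-1:-1/(1,2,1), h2:-2:-1/(1,2,0)
[(0,2,2)] O move#2: h1:-1:-1/(0,1,2)*, h1:-2:-1/(0,0,2), h2:-1:-1/(0,2,1), h2:-2:-1/(0,2,0)
[(0,1,2)] X move#3: h1:-1:-1/(0,0,2), h2:-1:+1/(0,1,1)*, h2:-2:-1/(0,1,0)
[(0,1,1)] O move#4: h1:-1:-1/(0,0,1)*, h2:-1:-1/(0,1,0)
[(0,0,1)] X move#5: h2:-1:+1/(0,0,0)*
[(0,0,0)] end (terminal -1, O#6); searched (1,2,2) to 5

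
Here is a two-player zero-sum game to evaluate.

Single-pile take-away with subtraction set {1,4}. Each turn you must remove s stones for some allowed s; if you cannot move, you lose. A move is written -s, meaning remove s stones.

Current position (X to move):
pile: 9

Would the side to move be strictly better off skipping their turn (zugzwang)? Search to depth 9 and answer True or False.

zugzwang(9, X) = False

p1 X@[9]: -1[8]-1 -4[5]+1*
p2 O@[5]: -1[4]-1* -4[1]-1
p3 X@[4]: -1[3]-1 -4[0]+1*
p4 O@[0] terminal -1; root [9] d9
pass branch (O moves first from the same position):
  | p1 O@[9]: -1[8]-1 -4[5]+1*
  | p2 X@[5]: -1[4]-1* -4[1]-1
  | p3 O@[4]: -1[3]-1 -4[0]+1*
  | p4 X@[0] terminal -1; root [9] d9
X moving scores +1; X passing scores -1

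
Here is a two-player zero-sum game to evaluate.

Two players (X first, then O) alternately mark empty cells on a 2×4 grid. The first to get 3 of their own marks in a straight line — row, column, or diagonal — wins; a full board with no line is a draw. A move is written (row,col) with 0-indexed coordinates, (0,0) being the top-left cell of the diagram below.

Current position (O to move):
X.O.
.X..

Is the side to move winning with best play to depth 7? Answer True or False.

p1 O@[X.O./.X..]: (0,1)[XOO./.X..]+0* (0,3)[X.OO/.X..]+0 (1,0)[X.O./OX..]+0 (1,2)[X.O./.XO.]+0 (1,3)[X.O./.X.O]+0
p2 X@[XOO./.X..]: (0,3)[XOOX/.X..]+0* (1,0)[XOO./XX..]-1 (1,2)[XOO./.XX.]-1 (1,3)[XOO./.X.X]-1
p3 O@[XOOX/.X..]: (1,0)[XOOX/OX..]+0* (1,2)[XOOX/.XO.]+0 (1,3)[XOOX/.X.O]+0
p4 X@[XOOX/OX..]: (1,2)[XOOX/OXX.]+0* (1,3)[XOOX/OX.X]+0
p5 O@[XOOX/OXX.]: (1,3)[XOOX/OXXO]+0*
p6 X@[XOOX/OXXO] terminal +0; root [X.O./.X..] d7

O winning at [X.O./.X..]: False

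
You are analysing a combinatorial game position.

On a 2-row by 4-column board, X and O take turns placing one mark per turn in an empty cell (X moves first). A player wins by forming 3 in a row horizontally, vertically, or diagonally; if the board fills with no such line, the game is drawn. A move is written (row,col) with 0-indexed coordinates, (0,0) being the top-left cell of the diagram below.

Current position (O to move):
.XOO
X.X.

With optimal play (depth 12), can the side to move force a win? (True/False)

p1 O@[.XOO/X.X.]: (0,0)[OXOO/X.X.]-1 (1,1)[.XOO/XOX.]+0* (1,3)[.XOO/X.XO]-1
p2 X@[.XOO/XOX.]: (0,0)[XXOO/XOX.]+0* (1,3)[.XOO/XOXX]+0
p3 O@[XXOO/XOX.]: (1,3)[XXOO/XOXO]+0*
p4 X@[XXOO/XOXO] terminal +0; root [.XOO/X.X.] d12

O winning at [.XOO/X.X.]: False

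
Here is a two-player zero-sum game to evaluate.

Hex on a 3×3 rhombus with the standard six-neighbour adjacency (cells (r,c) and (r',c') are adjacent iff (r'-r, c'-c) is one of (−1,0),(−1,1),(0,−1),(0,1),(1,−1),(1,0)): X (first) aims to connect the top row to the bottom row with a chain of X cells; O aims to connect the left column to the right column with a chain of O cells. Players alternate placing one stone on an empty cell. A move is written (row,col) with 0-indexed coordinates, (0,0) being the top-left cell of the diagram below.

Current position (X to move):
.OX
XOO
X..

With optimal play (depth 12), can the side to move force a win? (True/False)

X winning at [.OX/XOO/X..]: True

[.OX/XOO/X..] X move#1: (0,0):+1/XOX/XOO/X..*, (2,1):-1/.OX/XOO/XX., (2,2):-1/.OX/XOO/X.X
[XOX/XOO/X..] end (terminal -1, O#2); searched .OX/XOO/X.. to 12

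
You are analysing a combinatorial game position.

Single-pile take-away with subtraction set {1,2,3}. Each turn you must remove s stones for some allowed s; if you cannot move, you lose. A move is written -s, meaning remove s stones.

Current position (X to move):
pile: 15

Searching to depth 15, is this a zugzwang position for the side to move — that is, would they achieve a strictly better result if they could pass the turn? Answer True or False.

zugzwang(15, X) = False

ply 1, X at 15 | -1=-1→14; -2=-1→13; -3=+1→12*
ply 2, O at 12 | -1=-1→11*; -2=-1→10; -3=-1→9
ply 3, X at 11 | -1=-1→10; -2=-1→9; -3=+1→8*
ply 4, O at 8 | -1=-1→7*; -2=-1→6; -3=-1→5
ply 5, X at 7 | -1=-1→6; -2=-1→5; -3=+1→4*
ply 6, O at 4 | -1=-1→3*; -2=-1→2; -3=-1→1
ply 7, X at 3 | -1=-1→2; -2=-1→1; -3=+1→0*
ply 8: 0 is terminal -1 (O); from 15 depth 15
pass branch (O moves first from the same position):
  | ply 1, O at 15 | -1=-1→14; -2=-1→13; -3=+1→12*
  | ply 2, X at 12 | -1=-1→11*; -2=-1→10; -3=-1→9
  | ply 3, O at 11 | -1=-1→10; -2=-1→9; -3=+1→8*
  | ply 4, X at 8 | -1=-1→7*; -2=-1→6; -3=-1→5
  | ply 5, O at 7 | -1=-1→6; -2=-1→5; -3=+1→4*
  | ply 6, X at 4 | -1=-1→3*; -2=-1→2; -3=-1→1
  | ply 7, O at 3 | -1=-1→2; -2=-1→1; -3=+1→0*
  | ply 8: 0 is terminal -1 (X); from 15 depth 15
X moving scores +1; X passing scores -1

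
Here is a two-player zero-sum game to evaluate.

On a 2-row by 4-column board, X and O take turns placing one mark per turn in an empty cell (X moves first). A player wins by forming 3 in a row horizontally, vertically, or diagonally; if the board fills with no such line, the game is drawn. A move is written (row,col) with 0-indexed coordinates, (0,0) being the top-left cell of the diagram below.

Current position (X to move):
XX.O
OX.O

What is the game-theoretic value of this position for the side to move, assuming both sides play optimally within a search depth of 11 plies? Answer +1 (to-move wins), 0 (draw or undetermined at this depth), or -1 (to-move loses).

value(XX.O/OX.O, X) = +1

[XX.O/OX.O] X move#1: (0,2):+1/XXXO/OX.O*, (1,2):+0/XX.O/OXXO
[XXXO/OX.O] end (terminal -1, O#2); searched XX.O/OX.O to 11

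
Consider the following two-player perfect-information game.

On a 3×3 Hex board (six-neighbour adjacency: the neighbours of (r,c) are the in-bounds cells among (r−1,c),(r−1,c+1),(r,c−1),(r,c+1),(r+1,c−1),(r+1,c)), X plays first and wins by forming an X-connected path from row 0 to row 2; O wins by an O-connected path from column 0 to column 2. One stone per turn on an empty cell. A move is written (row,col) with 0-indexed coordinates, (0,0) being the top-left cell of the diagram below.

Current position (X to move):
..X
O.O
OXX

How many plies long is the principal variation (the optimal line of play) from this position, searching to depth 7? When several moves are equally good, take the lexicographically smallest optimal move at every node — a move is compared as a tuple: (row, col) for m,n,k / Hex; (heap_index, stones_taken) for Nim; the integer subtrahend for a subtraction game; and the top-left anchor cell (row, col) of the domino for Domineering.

PV length from [..X/O.O/OXX]: 1 ply

ply 1, X at ..X/O.O/OXX | (0,0)=-1→X.X/O.O/OXX; (0,1)=-1→.XX/O.O/OXX; (1,1)=+1→..X/OXO/OXX*
ply 2: ..X/OXO/OXX is terminal -1 (O); from ..X/O.O/OXX depth 7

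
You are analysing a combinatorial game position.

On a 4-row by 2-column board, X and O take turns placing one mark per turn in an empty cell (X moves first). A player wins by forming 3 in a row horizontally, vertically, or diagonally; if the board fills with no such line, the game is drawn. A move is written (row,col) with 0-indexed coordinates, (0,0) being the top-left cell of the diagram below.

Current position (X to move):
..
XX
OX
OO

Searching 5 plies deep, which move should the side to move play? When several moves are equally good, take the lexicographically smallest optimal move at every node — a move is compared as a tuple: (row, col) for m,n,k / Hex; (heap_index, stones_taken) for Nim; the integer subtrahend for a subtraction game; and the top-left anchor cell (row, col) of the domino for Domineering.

p1 X@[../XX/OX/OO]: (0,0)[X./XX/OX/OO]+0 (0,1)[.X/XX/OX/OO]+1*
p2 O@[.X/XX/OX/OO] terminal -1; root [../XX/OX/OO] d5

X's best at [../XX/OX/OO]: (0,1)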